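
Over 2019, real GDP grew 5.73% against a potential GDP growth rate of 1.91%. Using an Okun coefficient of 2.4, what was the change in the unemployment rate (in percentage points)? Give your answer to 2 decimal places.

-1.59 percentage points

Growth-rate Okun's law: g_Y = g_Y* - β × Δu, so Δu = (g_Y* - g_Y)/β.
Δu = (1.91 - 5.73)/2.4 = -3.82/2.4 = -1.59 percentage points.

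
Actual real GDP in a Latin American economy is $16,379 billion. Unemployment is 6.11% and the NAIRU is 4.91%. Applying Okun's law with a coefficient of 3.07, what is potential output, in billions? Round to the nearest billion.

$17,005 billion

Unemployment gap = 6.11 - 4.91 = 1.2 points, so output gap = -3.07 × 1.2 = -3.684%.
Since Y = Y* × (1 + gap/100), Y* = 16379/0.96316 ≈ 17005 billion.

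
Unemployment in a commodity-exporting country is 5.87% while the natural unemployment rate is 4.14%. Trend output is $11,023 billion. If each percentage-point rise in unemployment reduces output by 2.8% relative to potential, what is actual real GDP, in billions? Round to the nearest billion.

$10,489 billion

Unemployment gap = 5.87 - 4.14 = 1.73 points, so the output gap is -2.8 × 1.73 = -4.844%.
Actual GDP = 11023 × (1 - 4.844/100) = 11023 × 0.95156 ≈ 10489 billion.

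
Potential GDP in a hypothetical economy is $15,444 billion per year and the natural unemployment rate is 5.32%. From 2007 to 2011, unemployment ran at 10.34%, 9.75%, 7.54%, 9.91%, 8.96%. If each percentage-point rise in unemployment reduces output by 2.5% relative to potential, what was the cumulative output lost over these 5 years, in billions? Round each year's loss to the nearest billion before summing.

Year 2007: gap = -2.5 × (10.34 - 5.32) = -12.55%, loss ≈ 15444 × 12.55/100 ≈ 1938.
Year 2008: gap = -2.5 × (9.75 - 5.32) = -11.075%, loss ≈ 15444 × 11.075/100 ≈ 1710.
Year 2009: gap = -2.5 × (7.54 - 5.32) = -5.55%, loss ≈ 15444 × 5.55/100 ≈ 857.
Year 2010: gap = -2.5 × (9.91 - 5.32) = -11.475%, loss ≈ 15444 × 11.475/100 ≈ 1772.
Year 2011: gap = -2.5 × (8.96 - 5.32) = -9.1%, loss ≈ 15444 × 9.1/100 ≈ 1405.
Total lost output = 1938 + 1710 + 857 + 1772 + 1405 = 7682 billion.

$7,682 billion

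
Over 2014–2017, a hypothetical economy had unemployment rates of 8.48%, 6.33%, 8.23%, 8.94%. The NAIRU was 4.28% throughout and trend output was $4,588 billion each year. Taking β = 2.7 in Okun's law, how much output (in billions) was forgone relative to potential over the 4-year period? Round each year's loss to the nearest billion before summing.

$1,840 billion

Year 2014: gap = -2.7 × (8.48 - 4.28) = -11.34%, loss ≈ 4588 × 11.34/100 ≈ 520.
Year 2015: gap = -2.7 × (6.33 - 4.28) = -5.535%, loss ≈ 4588 × 5.535/100 ≈ 254.
Year 2016: gap = -2.7 × (8.23 - 4.28) = -10.665%, loss ≈ 4588 × 10.665/100 ≈ 489.
Year 2017: gap = -2.7 × (8.94 - 4.28) = -12.582%, loss ≈ 4588 × 12.582/100 ≈ 577.
Total lost output = 520 + 254 + 489 + 577 = 1840 billion.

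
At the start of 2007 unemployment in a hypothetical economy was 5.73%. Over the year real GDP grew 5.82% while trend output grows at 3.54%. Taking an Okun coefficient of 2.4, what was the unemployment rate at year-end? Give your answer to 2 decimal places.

Growth-rate Okun's law: g_Y = g_Y* - β × Δu, so Δu = (g_Y* - g_Y)/β.
Δu = (3.54 - 5.82)/2.4 = -2.28/2.4 = -0.95 percentage points.
Year-end unemployment = 5.73 - 0.95 = 4.78%.

4.78%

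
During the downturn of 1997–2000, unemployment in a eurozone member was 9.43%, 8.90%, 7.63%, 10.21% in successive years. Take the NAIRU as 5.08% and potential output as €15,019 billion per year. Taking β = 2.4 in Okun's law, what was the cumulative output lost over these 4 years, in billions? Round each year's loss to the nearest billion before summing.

€5,713 billion

Year 1997: gap = -2.4 × (9.43 - 5.08) = -10.44%, loss ≈ 15019 × 10.44/100 ≈ 1568.
Year 1998: gap = -2.4 × (8.9 - 5.08) = -9.168%, loss ≈ 15019 × 9.168/100 ≈ 1377.
Year 1999: gap = -2.4 × (7.63 - 5.08) = -6.12%, loss ≈ 15019 × 6.12/100 ≈ 919.
Year 2000: gap = -2.4 × (10.21 - 5.08) = -12.312%, loss ≈ 15019 × 12.312/100 ≈ 1849.
Total lost output = 1568 + 1377 + 919 + 1849 = 5713 billion.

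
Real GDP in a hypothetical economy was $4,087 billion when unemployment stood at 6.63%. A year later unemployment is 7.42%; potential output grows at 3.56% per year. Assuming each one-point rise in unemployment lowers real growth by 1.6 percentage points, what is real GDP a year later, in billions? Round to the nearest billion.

$4,181 billion

Δu = 7.42 - 6.63 = 0.79 points.
Okun's law (growth form): g_Y = g_Y* - β × Δu = 3.56 - 1.6 × (0.79) = 3.56 - 1.264 = 2.296%.
Real GDP in the next year = 4087 × (1 + 2.296/100) = 4087 × 1.02296 ≈ 4181 billion.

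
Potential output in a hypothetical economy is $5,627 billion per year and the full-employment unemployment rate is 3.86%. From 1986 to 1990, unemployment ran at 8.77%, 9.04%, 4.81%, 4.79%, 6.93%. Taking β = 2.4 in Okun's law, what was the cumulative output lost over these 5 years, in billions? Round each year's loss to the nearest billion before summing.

Year 1986: gap = -2.4 × (8.77 - 3.86) = -11.784%, loss ≈ 5627 × 11.784/100 ≈ 663.
Year 1987: gap = -2.4 × (9.04 - 3.86) = -12.432%, loss ≈ 5627 × 12.432/100 ≈ 700.
Year 1988: gap = -2.4 × (4.81 - 3.86) = -2.28%, loss ≈ 5627 × 2.28/100 ≈ 128.
Year 1989: gap = -2.4 × (4.79 - 3.86) = -2.232%, loss ≈ 5627 × 2.232/100 ≈ 126.
Year 1990: gap = -2.4 × (6.93 - 3.86) = -7.368%, loss ≈ 5627 × 7.368/100 ≈ 415.
Total lost output = 663 + 700 + 128 + 126 + 415 = 2032 billion.

$2,032 billion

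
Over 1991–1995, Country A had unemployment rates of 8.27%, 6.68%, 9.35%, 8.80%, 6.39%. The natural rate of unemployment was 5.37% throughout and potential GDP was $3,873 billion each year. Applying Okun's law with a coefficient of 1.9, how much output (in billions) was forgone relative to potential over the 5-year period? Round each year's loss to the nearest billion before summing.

Year 1991: gap = -1.9 × (8.27 - 5.37) = -5.51%, loss ≈ 3873 × 5.51/100 ≈ 213.
Year 1992: gap = -1.9 × (6.68 - 5.37) = -2.489%, loss ≈ 3873 × 2.489/100 ≈ 96.
Year 1993: gap = -1.9 × (9.35 - 5.37) = -7.562%, loss ≈ 3873 × 7.562/100 ≈ 293.
Year 1994: gap = -1.9 × (8.8 - 5.37) = -6.517%, loss ≈ 3873 × 6.517/100 ≈ 252.
Year 1995: gap = -1.9 × (6.39 - 5.37) = -1.938%, loss ≈ 3873 × 1.938/100 ≈ 75.
Total lost output = 213 + 96 + 293 + 252 + 75 = 929 billion.

$929 billion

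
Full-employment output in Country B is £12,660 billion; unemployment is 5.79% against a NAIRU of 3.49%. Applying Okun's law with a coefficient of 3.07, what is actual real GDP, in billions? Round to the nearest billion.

Unemployment gap = 5.79 - 3.49 = 2.3 points, so the output gap is -3.07 × 2.3 = -7.061%.
Actual GDP = 12660 × (1 - 7.061/100) = 12660 × 0.92939 ≈ 11766 billion.

£11,766 billion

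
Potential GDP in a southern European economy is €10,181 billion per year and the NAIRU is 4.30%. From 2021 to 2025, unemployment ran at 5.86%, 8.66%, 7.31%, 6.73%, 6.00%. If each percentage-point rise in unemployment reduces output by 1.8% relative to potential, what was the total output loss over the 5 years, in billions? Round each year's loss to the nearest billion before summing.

€2,394 billion

Year 2021: gap = -1.8 × (5.86 - 4.3) = -2.808%, loss ≈ 10181 × 2.808/100 ≈ 286.
Year 2022: gap = -1.8 × (8.66 - 4.3) = -7.848%, loss ≈ 10181 × 7.848/100 ≈ 799.
Year 2023: gap = -1.8 × (7.31 - 4.3) = -5.418%, loss ≈ 10181 × 5.418/100 ≈ 552.
Year 2024: gap = -1.8 × (6.73 - 4.3) = -4.374%, loss ≈ 10181 × 4.374/100 ≈ 445.
Year 2025: gap = -1.8 × (6 - 4.3) = -3.06%, loss ≈ 10181 × 3.06/100 ≈ 312.
Total lost output = 286 + 799 + 552 + 445 + 312 = 2394 billion.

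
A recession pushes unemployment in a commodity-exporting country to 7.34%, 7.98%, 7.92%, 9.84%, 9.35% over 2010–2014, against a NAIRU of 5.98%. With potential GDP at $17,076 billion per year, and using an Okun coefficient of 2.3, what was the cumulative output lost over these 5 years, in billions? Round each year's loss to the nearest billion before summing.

Year 2010: gap = -2.3 × (7.34 - 5.98) = -3.128%, loss ≈ 17076 × 3.128/100 ≈ 534.
Year 2011: gap = -2.3 × (7.98 - 5.98) = -4.6%, loss ≈ 17076 × 4.6/100 ≈ 785.
Year 2012: gap = -2.3 × (7.92 - 5.98) = -4.462%, loss ≈ 17076 × 4.462/100 ≈ 762.
Year 2013: gap = -2.3 × (9.84 - 5.98) = -8.878%, loss ≈ 17076 × 8.878/100 ≈ 1516.
Year 2014: gap = -2.3 × (9.35 - 5.98) = -7.751%, loss ≈ 17076 × 7.751/100 ≈ 1324.
Total lost output = 534 + 785 + 762 + 1516 + 1324 = 4921 billion.

$4,921 billion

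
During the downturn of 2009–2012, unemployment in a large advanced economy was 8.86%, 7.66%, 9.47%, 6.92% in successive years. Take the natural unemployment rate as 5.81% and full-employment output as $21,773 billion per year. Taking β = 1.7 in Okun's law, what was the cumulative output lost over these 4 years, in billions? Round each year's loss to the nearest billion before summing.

$3,580 billion

Year 2009: gap = -1.7 × (8.86 - 5.81) = -5.185%, loss ≈ 21773 × 5.185/100 ≈ 1129.
Year 2010: gap = -1.7 × (7.66 - 5.81) = -3.145%, loss ≈ 21773 × 3.145/100 ≈ 685.
Year 2011: gap = -1.7 × (9.47 - 5.81) = -6.222%, loss ≈ 21773 × 6.222/100 ≈ 1355.
Year 2012: gap = -1.7 × (6.92 - 5.81) = -1.887%, loss ≈ 21773 × 1.887/100 ≈ 411.
Total lost output = 1129 + 685 + 1355 + 411 = 3580 billion.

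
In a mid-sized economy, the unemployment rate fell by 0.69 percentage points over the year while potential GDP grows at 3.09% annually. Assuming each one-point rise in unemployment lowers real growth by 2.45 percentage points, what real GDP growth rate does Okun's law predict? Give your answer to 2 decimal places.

4.78%

Growth-rate Okun's law: g_Y = g_Y* - β × Δu.
g_Y = 3.09 - 2.45 × (-0.69) = 3.09 + 1.6905 = 4.7805%, i.e. 4.78% to 2 d.p.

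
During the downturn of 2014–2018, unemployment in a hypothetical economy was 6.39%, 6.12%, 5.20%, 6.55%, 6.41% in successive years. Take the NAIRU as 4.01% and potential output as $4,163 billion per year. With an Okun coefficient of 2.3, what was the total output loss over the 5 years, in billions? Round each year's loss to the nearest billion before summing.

$1,017 billion

Year 2014: gap = -2.3 × (6.39 - 4.01) = -5.474%, loss ≈ 4163 × 5.474/100 ≈ 228.
Year 2015: gap = -2.3 × (6.12 - 4.01) = -4.853%, loss ≈ 4163 × 4.853/100 ≈ 202.
Year 2016: gap = -2.3 × (5.2 - 4.01) = -2.737%, loss ≈ 4163 × 2.737/100 ≈ 114.
Year 2017: gap = -2.3 × (6.55 - 4.01) = -5.842%, loss ≈ 4163 × 5.842/100 ≈ 243.
Year 2018: gap = -2.3 × (6.41 - 4.01) = -5.52%, loss ≈ 4163 × 5.52/100 ≈ 230.
Total lost output = 228 + 202 + 114 + 243 + 230 = 1017 billion.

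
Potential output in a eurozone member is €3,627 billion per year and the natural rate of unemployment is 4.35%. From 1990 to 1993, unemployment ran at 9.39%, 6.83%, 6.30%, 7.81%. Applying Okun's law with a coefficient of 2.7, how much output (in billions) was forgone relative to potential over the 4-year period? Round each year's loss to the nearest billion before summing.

Year 1990: gap = -2.7 × (9.39 - 4.35) = -13.608%, loss ≈ 3627 × 13.608/100 ≈ 494.
Year 1991: gap = -2.7 × (6.83 - 4.35) = -6.696%, loss ≈ 3627 × 6.696/100 ≈ 243.
Year 1992: gap = -2.7 × (6.3 - 4.35) = -5.265%, loss ≈ 3627 × 5.265/100 ≈ 191.
Year 1993: gap = -2.7 × (7.81 - 4.35) = -9.342%, loss ≈ 3627 × 9.342/100 ≈ 339.
Total lost output = 494 + 243 + 191 + 339 = 1267 billion.

€1,267 billion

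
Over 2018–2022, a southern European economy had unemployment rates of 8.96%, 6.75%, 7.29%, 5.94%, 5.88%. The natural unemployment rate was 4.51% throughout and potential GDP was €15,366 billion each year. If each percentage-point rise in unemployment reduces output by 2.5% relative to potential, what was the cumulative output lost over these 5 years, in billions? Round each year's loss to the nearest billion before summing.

Year 2018: gap = -2.5 × (8.96 - 4.51) = -11.125%, loss ≈ 15366 × 11.125/100 ≈ 1709.
Year 2019: gap = -2.5 × (6.75 - 4.51) = -5.6%, loss ≈ 15366 × 5.6/100 ≈ 860.
Year 2020: gap = -2.5 × (7.29 - 4.51) = -6.95%, loss ≈ 15366 × 6.95/100 ≈ 1068.
Year 2021: gap = -2.5 × (5.94 - 4.51) = -3.575%, loss ≈ 15366 × 3.575/100 ≈ 549.
Year 2022: gap = -2.5 × (5.88 - 4.51) = -3.425%, loss ≈ 15366 × 3.425/100 ≈ 526.
Total lost output = 1709 + 860 + 1068 + 549 + 526 = 4712 billion.

€4,712 billion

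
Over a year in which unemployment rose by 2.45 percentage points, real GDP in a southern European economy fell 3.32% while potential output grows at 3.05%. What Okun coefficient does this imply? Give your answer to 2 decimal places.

Growth form: g_Y = g_Y* - β × Δu, so β = (g_Y* - g_Y)/Δu.
β = (3.05 + 3.32)/2.45 = 6.37/2.45 = 2.60.

β ≈ 2.60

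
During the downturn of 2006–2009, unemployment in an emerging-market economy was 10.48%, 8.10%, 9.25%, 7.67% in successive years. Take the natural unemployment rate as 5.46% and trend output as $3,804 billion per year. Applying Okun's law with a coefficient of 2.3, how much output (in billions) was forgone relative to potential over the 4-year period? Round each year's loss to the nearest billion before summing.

Year 2006: gap = -2.3 × (10.48 - 5.46) = -11.546%, loss ≈ 3804 × 11.546/100 ≈ 439.
Year 2007: gap = -2.3 × (8.1 - 5.46) = -6.072%, loss ≈ 3804 × 6.072/100 ≈ 231.
Year 2008: gap = -2.3 × (9.25 - 5.46) = -8.717%, loss ≈ 3804 × 8.717/100 ≈ 332.
Year 2009: gap = -2.3 × (7.67 - 5.46) = -5.083%, loss ≈ 3804 × 5.083/100 ≈ 193.
Total lost output = 439 + 231 + 332 + 193 = 1195 billion.

$1,195 billion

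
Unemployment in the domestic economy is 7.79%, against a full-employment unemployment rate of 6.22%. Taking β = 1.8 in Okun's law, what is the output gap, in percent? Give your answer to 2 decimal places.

-2.83%

The unemployment gap is 7.79 - 6.22 = 1.57 percentage points.
Okun's law gives an output gap of -1.8 × 1.57 = -2.826%, i.e. 2.83% below potential.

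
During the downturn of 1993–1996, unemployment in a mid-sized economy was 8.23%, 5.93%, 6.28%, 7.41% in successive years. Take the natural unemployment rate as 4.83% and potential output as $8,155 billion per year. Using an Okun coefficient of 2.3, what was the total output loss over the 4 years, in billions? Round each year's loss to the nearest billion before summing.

$1,600 billion

Year 1993: gap = -2.3 × (8.23 - 4.83) = -7.82%, loss ≈ 8155 × 7.82/100 ≈ 638.
Year 1994: gap = -2.3 × (5.93 - 4.83) = -2.53%, loss ≈ 8155 × 2.53/100 ≈ 206.
Year 1995: gap = -2.3 × (6.28 - 4.83) = -3.335%, loss ≈ 8155 × 3.335/100 ≈ 272.
Year 1996: gap = -2.3 × (7.41 - 4.83) = -5.934%, loss ≈ 8155 × 5.934/100 ≈ 484.
Total lost output = 638 + 206 + 272 + 484 = 1600 billion.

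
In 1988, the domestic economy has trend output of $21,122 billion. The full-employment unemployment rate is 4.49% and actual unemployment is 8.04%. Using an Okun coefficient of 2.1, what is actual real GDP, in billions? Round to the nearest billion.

Unemployment gap = 8.04 - 4.49 = 3.55 points, so the output gap is -2.1 × 3.55 = -7.455%.
Actual GDP = 21122 × (1 - 7.455/100) = 21122 × 0.92545 ≈ 19547 billion.

$19,547 billion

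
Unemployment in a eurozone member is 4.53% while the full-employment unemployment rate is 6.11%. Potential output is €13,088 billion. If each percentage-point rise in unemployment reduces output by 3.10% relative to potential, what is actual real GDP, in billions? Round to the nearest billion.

€13,729 billion

Unemployment gap = 4.53 - 6.11 = -1.58 points, so the output gap is -3.1 × (-1.58) = 4.898%.
Actual GDP = 13088 × (1 + 4.898/100) = 13088 × 1.04898 ≈ 13729 billion.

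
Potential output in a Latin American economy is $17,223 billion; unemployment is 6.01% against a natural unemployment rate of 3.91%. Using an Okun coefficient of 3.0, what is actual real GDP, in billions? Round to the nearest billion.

$16,138 billion

Unemployment gap = 6.01 - 3.91 = 2.1 points, so the output gap is -3 × 2.1 = -6.3%.
Actual GDP = 17223 × (1 - 6.3/100) = 17223 × 0.937 ≈ 16138 billion.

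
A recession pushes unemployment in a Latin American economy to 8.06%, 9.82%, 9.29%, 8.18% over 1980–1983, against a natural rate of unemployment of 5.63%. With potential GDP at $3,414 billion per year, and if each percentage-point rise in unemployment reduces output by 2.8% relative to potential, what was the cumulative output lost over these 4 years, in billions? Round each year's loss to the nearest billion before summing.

Year 1980: gap = -2.8 × (8.06 - 5.63) = -6.804%, loss ≈ 3414 × 6.804/100 ≈ 232.
Year 1981: gap = -2.8 × (9.82 - 5.63) = -11.732%, loss ≈ 3414 × 11.732/100 ≈ 401.
Year 1982: gap = -2.8 × (9.29 - 5.63) = -10.248%, loss ≈ 3414 × 10.248/100 ≈ 350.
Year 1983: gap = -2.8 × (8.18 - 5.63) = -7.14%, loss ≈ 3414 × 7.14/100 ≈ 244.
Total lost output = 232 + 401 + 350 + 244 = 1227 billion.

$1,227 billion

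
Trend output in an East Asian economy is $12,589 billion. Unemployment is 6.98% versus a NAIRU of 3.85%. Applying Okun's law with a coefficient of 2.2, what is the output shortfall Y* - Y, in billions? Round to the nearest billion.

$867 billion

Output gap = -2.2 × (6.98 - 3.85) = -2.2 × 3.13 = -6.886%.
Actual GDP ≈ 12589 × 0.93114 ≈ 11722 billion, so the shortfall is 12589 - 11722 = 867 billion.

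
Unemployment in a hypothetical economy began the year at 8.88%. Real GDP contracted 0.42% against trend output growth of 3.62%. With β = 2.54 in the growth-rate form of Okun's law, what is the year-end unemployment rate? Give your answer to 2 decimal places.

10.47%

Growth-rate Okun's law: g_Y = g_Y* - β × Δu, so Δu = (g_Y* - g_Y)/β.
Δu = (3.62 + 0.42)/2.54 = 4.04/2.54 = 1.59 percentage points.
Year-end unemployment = 8.88 + 1.59 = 10.47%.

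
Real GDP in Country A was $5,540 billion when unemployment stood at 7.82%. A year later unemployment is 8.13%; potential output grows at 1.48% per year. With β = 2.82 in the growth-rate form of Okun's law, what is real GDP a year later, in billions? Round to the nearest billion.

Δu = 8.13 - 7.82 = 0.31 points.
Okun's law (growth form): g_Y = g_Y* - β × Δu = 1.48 - 2.82 × (0.31) = 1.48 - 0.8742 = 0.6058%.
Real GDP in the next year = 5540 × (1 + 0.6058/100) = 5540 × 1.006058 ≈ 5574 billion.

$5,574 billion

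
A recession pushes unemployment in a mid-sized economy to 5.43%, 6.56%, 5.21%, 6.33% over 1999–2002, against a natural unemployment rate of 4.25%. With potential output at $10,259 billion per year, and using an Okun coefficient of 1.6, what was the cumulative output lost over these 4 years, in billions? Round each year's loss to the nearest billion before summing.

$1,072 billion

Year 1999: gap = -1.6 × (5.43 - 4.25) = -1.888%, loss ≈ 10259 × 1.888/100 ≈ 194.
Year 2000: gap = -1.6 × (6.56 - 4.25) = -3.696%, loss ≈ 10259 × 3.696/100 ≈ 379.
Year 2001: gap = -1.6 × (5.21 - 4.25) = -1.536%, loss ≈ 10259 × 1.536/100 ≈ 158.
Year 2002: gap = -1.6 × (6.33 - 4.25) = -3.328%, loss ≈ 10259 × 3.328/100 ≈ 341.
Total lost output = 194 + 379 + 158 + 341 = 1072 billion.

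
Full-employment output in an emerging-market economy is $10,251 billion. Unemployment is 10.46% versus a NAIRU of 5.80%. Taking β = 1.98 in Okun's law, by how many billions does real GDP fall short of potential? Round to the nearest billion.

Output gap = -1.98 × (10.46 - 5.8) = -1.98 × 4.66 = -9.2268%.
Actual GDP ≈ 10251 × 0.907732 ≈ 9305 billion, so the shortfall is 10251 - 9305 = 946 billion.

$946 billion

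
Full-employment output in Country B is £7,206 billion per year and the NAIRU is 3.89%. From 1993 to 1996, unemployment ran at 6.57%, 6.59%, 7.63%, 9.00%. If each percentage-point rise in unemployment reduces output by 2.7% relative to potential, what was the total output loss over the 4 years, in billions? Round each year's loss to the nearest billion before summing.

Year 1993: gap = -2.7 × (6.57 - 3.89) = -7.236%, loss ≈ 7206 × 7.236/100 ≈ 521.
Year 1994: gap = -2.7 × (6.59 - 3.89) = -7.29%, loss ≈ 7206 × 7.29/100 ≈ 525.
Year 1995: gap = -2.7 × (7.63 - 3.89) = -10.098%, loss ≈ 7206 × 10.098/100 ≈ 728.
Year 1996: gap = -2.7 × (9 - 3.89) = -13.797%, loss ≈ 7206 × 13.797/100 ≈ 994.
Total lost output = 521 + 525 + 728 + 994 = 2768 billion.

£2,768 billion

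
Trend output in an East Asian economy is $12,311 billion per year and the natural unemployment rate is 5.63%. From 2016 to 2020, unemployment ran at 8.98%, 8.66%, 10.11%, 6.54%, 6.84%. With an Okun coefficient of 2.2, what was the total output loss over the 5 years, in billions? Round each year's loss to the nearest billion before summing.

$3,515 billion

Year 2016: gap = -2.2 × (8.98 - 5.63) = -7.37%, loss ≈ 12311 × 7.37/100 ≈ 907.
Year 2017: gap = -2.2 × (8.66 - 5.63) = -6.666%, loss ≈ 12311 × 6.666/100 ≈ 821.
Year 2018: gap = -2.2 × (10.11 - 5.63) = -9.856%, loss ≈ 12311 × 9.856/100 ≈ 1213.
Year 2019: gap = -2.2 × (6.54 - 5.63) = -2.002%, loss ≈ 12311 × 2.002/100 ≈ 246.
Year 2020: gap = -2.2 × (6.84 - 5.63) = -2.662%, loss ≈ 12311 × 2.662/100 ≈ 328.
Total lost output = 907 + 821 + 1213 + 246 + 328 = 3515 billion.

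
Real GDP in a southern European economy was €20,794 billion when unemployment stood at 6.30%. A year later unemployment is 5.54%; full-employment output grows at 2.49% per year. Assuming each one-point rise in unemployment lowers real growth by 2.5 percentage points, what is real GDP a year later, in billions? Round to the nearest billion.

Δu = 5.54 - 6.3 = -0.76 points.
Okun's law (growth form): g_Y = g_Y* - β × Δu = 2.49 - 2.5 × (-0.76) = 2.49 + 1.9 = 4.39%.
Real GDP in the next year = 20794 × (1 + 4.39/100) = 20794 × 1.0439 ≈ 21707 billion.

€21,707 billion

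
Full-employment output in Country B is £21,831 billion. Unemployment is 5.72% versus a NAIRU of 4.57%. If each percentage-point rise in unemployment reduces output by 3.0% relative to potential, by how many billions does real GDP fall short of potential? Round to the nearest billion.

Output gap = -3.0 × (5.72 - 4.57) = -3 × 1.15 = -3.45%.
Actual GDP ≈ 21831 × 0.9655 ≈ 21078 billion, so the shortfall is 21831 - 21078 = 753 billion.

£753 billion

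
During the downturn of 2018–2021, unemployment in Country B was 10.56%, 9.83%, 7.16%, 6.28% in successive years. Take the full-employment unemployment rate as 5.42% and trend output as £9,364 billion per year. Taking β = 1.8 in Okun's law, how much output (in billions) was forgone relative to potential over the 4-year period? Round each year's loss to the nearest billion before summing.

£2,047 billion

Year 2018: gap = -1.8 × (10.56 - 5.42) = -9.252%, loss ≈ 9364 × 9.252/100 ≈ 866.
Year 2019: gap = -1.8 × (9.83 - 5.42) = -7.938%, loss ≈ 9364 × 7.938/100 ≈ 743.
Year 2020: gap = -1.8 × (7.16 - 5.42) = -3.132%, loss ≈ 9364 × 3.132/100 ≈ 293.
Year 2021: gap = -1.8 × (6.28 - 5.42) = -1.548%, loss ≈ 9364 × 1.548/100 ≈ 145.
Total lost output = 866 + 743 + 293 + 145 = 2047 billion.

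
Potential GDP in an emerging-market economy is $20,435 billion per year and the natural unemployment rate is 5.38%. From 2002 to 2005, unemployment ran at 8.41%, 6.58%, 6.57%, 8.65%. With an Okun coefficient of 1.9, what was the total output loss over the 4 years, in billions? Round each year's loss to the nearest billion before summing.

Year 2002: gap = -1.9 × (8.41 - 5.38) = -5.757%, loss ≈ 20435 × 5.757/100 ≈ 1176.
Year 2003: gap = -1.9 × (6.58 - 5.38) = -2.28%, loss ≈ 20435 × 2.28/100 ≈ 466.
Year 2004: gap = -1.9 × (6.57 - 5.38) = -2.261%, loss ≈ 20435 × 2.261/100 ≈ 462.
Year 2005: gap = -1.9 × (8.65 - 5.38) = -6.213%, loss ≈ 20435 × 6.213/100 ≈ 1270.
Total lost output = 1176 + 466 + 462 + 1270 = 3374 billion.

$3,374 billion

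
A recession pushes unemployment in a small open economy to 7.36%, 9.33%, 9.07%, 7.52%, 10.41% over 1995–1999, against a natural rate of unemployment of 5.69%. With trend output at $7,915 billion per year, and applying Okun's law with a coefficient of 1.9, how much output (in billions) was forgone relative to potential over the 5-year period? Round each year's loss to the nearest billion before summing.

Year 1995: gap = -1.9 × (7.36 - 5.69) = -3.173%, loss ≈ 7915 × 3.173/100 ≈ 251.
Year 1996: gap = -1.9 × (9.33 - 5.69) = -6.916%, loss ≈ 7915 × 6.916/100 ≈ 547.
Year 1997: gap = -1.9 × (9.07 - 5.69) = -6.422%, loss ≈ 7915 × 6.422/100 ≈ 508.
Year 1998: gap = -1.9 × (7.52 - 5.69) = -3.477%, loss ≈ 7915 × 3.477/100 ≈ 275.
Year 1999: gap = -1.9 × (10.41 - 5.69) = -8.968%, loss ≈ 7915 × 8.968/100 ≈ 710.
Total lost output = 251 + 547 + 508 + 275 + 710 = 2291 billion.

$2,291 billion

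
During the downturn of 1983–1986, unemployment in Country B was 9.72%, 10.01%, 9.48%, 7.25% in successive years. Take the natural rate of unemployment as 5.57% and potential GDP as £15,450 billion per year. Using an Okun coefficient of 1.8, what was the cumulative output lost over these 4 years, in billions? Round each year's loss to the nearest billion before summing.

Year 1983: gap = -1.8 × (9.72 - 5.57) = -7.47%, loss ≈ 15450 × 7.47/100 ≈ 1154.
Year 1984: gap = -1.8 × (10.01 - 5.57) = -7.992%, loss ≈ 15450 × 7.992/100 ≈ 1235.
Year 1985: gap = -1.8 × (9.48 - 5.57) = -7.038%, loss ≈ 15450 × 7.038/100 ≈ 1087.
Year 1986: gap = -1.8 × (7.25 - 5.57) = -3.024%, loss ≈ 15450 × 3.024/100 ≈ 467.
Total lost output = 1154 + 1235 + 1087 + 467 = 3943 billion.

£3,943 billion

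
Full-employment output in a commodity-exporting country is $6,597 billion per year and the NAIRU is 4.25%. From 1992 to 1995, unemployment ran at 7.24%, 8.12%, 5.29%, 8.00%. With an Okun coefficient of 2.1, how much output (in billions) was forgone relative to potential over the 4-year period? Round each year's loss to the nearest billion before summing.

$1,614 billion

Year 1992: gap = -2.1 × (7.24 - 4.25) = -6.279%, loss ≈ 6597 × 6.279/100 ≈ 414.
Year 1993: gap = -2.1 × (8.12 - 4.25) = -8.127%, loss ≈ 6597 × 8.127/100 ≈ 536.
Year 1994: gap = -2.1 × (5.29 - 4.25) = -2.184%, loss ≈ 6597 × 2.184/100 ≈ 144.
Year 1995: gap = -2.1 × (8 - 4.25) = -7.875%, loss ≈ 6597 × 7.875/100 ≈ 520.
Total lost output = 414 + 536 + 144 + 520 = 1614 billion.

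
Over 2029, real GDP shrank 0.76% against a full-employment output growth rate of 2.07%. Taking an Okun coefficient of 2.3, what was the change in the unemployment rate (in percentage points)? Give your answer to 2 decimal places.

1.23 percentage points

Growth-rate Okun's law: g_Y = g_Y* - β × Δu, so Δu = (g_Y* - g_Y)/β.
Δu = (2.07 + 0.76)/2.3 = 2.83/2.3 = 1.23 percentage points.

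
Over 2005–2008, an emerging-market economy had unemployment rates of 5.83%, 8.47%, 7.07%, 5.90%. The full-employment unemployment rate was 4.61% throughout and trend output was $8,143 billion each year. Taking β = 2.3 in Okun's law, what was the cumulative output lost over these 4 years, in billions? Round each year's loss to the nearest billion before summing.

Year 2005: gap = -2.3 × (5.83 - 4.61) = -2.806%, loss ≈ 8143 × 2.806/100 ≈ 228.
Year 2006: gap = -2.3 × (8.47 - 4.61) = -8.878%, loss ≈ 8143 × 8.878/100 ≈ 723.
Year 2007: gap = -2.3 × (7.07 - 4.61) = -5.658%, loss ≈ 8143 × 5.658/100 ≈ 461.
Year 2008: gap = -2.3 × (5.9 - 4.61) = -2.967%, loss ≈ 8143 × 2.967/100 ≈ 242.
Total lost output = 228 + 723 + 461 + 242 = 1654 billion.

$1,654 billion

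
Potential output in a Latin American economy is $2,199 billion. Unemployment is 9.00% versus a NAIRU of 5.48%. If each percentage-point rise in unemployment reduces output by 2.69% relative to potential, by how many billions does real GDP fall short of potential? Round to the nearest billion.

Output gap = -2.69 × (9 - 5.48) = -2.69 × 3.52 = -9.4688%.
Actual GDP ≈ 2199 × 0.905312 ≈ 1991 billion, so the shortfall is 2199 - 1991 = 208 billion.

$208 billion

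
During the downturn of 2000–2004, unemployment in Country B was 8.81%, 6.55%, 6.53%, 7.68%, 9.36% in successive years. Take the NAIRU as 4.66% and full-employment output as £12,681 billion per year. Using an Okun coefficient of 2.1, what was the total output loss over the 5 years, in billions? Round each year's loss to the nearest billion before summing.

Year 2000: gap = -2.1 × (8.81 - 4.66) = -8.715%, loss ≈ 12681 × 8.715/100 ≈ 1105.
Year 2001: gap = -2.1 × (6.55 - 4.66) = -3.969%, loss ≈ 12681 × 3.969/100 ≈ 503.
Year 2002: gap = -2.1 × (6.53 - 4.66) = -3.927%, loss ≈ 12681 × 3.927/100 ≈ 498.
Year 2003: gap = -2.1 × (7.68 - 4.66) = -6.342%, loss ≈ 12681 × 6.342/100 ≈ 804.
Year 2004: gap = -2.1 × (9.36 - 4.66) = -9.87%, loss ≈ 12681 × 9.87/100 ≈ 1252.
Total lost output = 1105 + 503 + 498 + 804 + 1252 = 4162 billion.

£4,162 billion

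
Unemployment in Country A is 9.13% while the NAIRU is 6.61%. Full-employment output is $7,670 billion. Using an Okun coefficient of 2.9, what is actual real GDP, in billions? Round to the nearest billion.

Unemployment gap = 9.13 - 6.61 = 2.52 points, so the output gap is -2.9 × 2.52 = -7.308%.
Actual GDP = 7670 × (1 - 7.308/100) = 7670 × 0.92692 ≈ 7109 billion.

$7,109 billion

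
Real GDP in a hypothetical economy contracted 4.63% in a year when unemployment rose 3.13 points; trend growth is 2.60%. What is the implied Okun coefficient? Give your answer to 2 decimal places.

Growth form: g_Y = g_Y* - β × Δu, so β = (g_Y* - g_Y)/Δu.
β = (2.6 + 4.63)/3.13 = 7.23/3.13 = 2.31.

β ≈ 2.31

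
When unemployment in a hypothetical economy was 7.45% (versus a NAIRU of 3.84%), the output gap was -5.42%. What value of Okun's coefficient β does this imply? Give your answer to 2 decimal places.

β ≈ 1.50

Okun's law: output gap = -β × (u - u*).
-5.42 = -β × (7.45 - 3.84) = -β × 3.61, so β = 5.42/3.61 = 1.50.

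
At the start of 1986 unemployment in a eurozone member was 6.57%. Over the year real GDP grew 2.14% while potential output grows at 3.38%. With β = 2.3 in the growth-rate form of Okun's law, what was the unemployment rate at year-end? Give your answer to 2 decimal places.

7.11%

Growth-rate Okun's law: g_Y = g_Y* - β × Δu, so Δu = (g_Y* - g_Y)/β.
Δu = (3.38 - 2.14)/2.3 = 1.24/2.3 = 0.54 percentage points.
Year-end unemployment = 6.57 + 0.54 = 7.11%.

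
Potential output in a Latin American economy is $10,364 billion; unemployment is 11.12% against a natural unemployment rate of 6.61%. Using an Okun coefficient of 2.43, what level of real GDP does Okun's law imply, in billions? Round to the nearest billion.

Unemployment gap = 11.12 - 6.61 = 4.51 points, so the output gap is -2.43 × 4.51 = -10.9593%.
Actual GDP = 10364 × (1 - 10.9593/100) = 10364 × 0.890407 ≈ 9228 billion.

$9,228 billion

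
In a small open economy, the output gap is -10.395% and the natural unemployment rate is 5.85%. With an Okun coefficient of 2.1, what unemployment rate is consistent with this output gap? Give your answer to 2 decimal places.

From Okun's law, u - u* = -(output gap)/β = -(-10.395)/2.1 = 4.95 points.
So u = 5.85 + 4.95 = 10.80%.

10.80%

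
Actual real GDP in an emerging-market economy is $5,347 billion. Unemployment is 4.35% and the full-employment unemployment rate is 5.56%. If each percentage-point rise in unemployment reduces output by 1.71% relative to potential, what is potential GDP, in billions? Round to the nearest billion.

Unemployment gap = 4.35 - 5.56 = -1.21 points, so output gap = -1.71 × (-1.21) = 2.0691%.
Since Y = Y* × (1 + gap/100), Y* = 5347/1.020691 ≈ 5239 billion.

$5,239 billion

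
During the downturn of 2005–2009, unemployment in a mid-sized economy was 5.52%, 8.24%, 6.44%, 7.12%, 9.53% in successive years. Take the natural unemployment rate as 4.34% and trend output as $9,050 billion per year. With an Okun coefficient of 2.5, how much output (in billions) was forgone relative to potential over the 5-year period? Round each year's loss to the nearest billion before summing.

$3,427 billion

Year 2005: gap = -2.5 × (5.52 - 4.34) = -2.95%, loss ≈ 9050 × 2.95/100 ≈ 267.
Year 2006: gap = -2.5 × (8.24 - 4.34) = -9.75%, loss ≈ 9050 × 9.75/100 ≈ 882.
Year 2007: gap = -2.5 × (6.44 - 4.34) = -5.25%, loss ≈ 9050 × 5.25/100 ≈ 475.
Year 2008: gap = -2.5 × (7.12 - 4.34) = -6.95%, loss ≈ 9050 × 6.95/100 ≈ 629.
Year 2009: gap = -2.5 × (9.53 - 4.34) = -12.975%, loss ≈ 9050 × 12.975/100 ≈ 1174.
Total lost output = 267 + 882 + 475 + 629 + 1174 = 3427 billion.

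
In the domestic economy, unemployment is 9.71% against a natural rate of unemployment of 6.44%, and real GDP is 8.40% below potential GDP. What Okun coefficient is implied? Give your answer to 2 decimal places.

Okun's law: output gap = -β × (u - u*).
-8.40 = -β × (9.71 - 6.44) = -β × 3.27, so β = 8.4/3.27 = 2.57.

β ≈ 2.57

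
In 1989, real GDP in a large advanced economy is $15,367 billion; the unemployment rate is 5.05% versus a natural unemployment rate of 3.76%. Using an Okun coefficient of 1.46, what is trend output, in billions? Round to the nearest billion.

$15,662 billion

Unemployment gap = 5.05 - 3.76 = 1.29 points, so output gap = -1.46 × 1.29 = -1.8834%.
Since Y = Y* × (1 + gap/100), Y* = 15367/0.981166 ≈ 15662 billion.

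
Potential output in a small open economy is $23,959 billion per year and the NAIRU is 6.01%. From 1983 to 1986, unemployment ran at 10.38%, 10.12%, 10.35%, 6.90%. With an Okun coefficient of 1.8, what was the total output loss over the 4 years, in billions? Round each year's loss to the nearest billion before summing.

$5,913 billion

Year 1983: gap = -1.8 × (10.38 - 6.01) = -7.866%, loss ≈ 23959 × 7.866/100 ≈ 1885.
Year 1984: gap = -1.8 × (10.12 - 6.01) = -7.398%, loss ≈ 23959 × 7.398/100 ≈ 1772.
Year 1985: gap = -1.8 × (10.35 - 6.01) = -7.812%, loss ≈ 23959 × 7.812/100 ≈ 1872.
Year 1986: gap = -1.8 × (6.9 - 6.01) = -1.602%, loss ≈ 23959 × 1.602/100 ≈ 384.
Total lost output = 1885 + 1772 + 1872 + 384 = 5913 billion.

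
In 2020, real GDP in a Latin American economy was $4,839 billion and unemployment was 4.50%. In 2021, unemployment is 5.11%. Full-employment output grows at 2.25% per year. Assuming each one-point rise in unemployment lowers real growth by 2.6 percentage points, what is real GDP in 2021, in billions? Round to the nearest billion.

$4,871 billion

Δu = 5.11 - 4.5 = 0.61 points.
Okun's law (growth form): g_Y = g_Y* - β × Δu = 2.25 - 2.6 × (0.61) = 2.25 - 1.586 = 0.664%.
Real GDP in the next year = 4839 × (1 + 0.664/100) = 4839 × 1.00664 ≈ 4871 billion.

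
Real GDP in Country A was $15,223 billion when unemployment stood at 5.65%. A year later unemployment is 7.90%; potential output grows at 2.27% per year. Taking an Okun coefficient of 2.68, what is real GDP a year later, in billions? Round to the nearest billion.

Δu = 7.9 - 5.65 = 2.25 points.
Okun's law (growth form): g_Y = g_Y* - β × Δu = 2.27 - 2.68 × (2.25) = 2.27 - 6.03 = -3.76%.
Real GDP in the next year = 15223 × (1 - 3.76/100) = 15223 × 0.9624 ≈ 14651 billion.

$14,651 billion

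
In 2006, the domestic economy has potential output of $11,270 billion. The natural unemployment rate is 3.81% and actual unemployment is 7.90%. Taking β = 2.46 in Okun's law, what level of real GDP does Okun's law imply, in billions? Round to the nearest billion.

Unemployment gap = 7.9 - 3.81 = 4.09 points, so the output gap is -2.46 × 4.09 = -10.0614%.
Actual GDP = 11270 × (1 - 10.0614/100) = 11270 × 0.899386 ≈ 10136 billion.

$10,136 billion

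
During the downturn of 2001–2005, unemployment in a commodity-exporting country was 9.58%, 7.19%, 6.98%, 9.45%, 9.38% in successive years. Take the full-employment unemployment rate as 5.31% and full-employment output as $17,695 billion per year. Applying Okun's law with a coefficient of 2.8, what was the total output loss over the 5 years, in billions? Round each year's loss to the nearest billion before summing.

Year 2001: gap = -2.8 × (9.58 - 5.31) = -11.956%, loss ≈ 17695 × 11.956/100 ≈ 2116.
Year 2002: gap = -2.8 × (7.19 - 5.31) = -5.264%, loss ≈ 17695 × 5.264/100 ≈ 931.
Year 2003: gap = -2.8 × (6.98 - 5.31) = -4.676%, loss ≈ 17695 × 4.676/100 ≈ 827.
Year 2004: gap = -2.8 × (9.45 - 5.31) = -11.592%, loss ≈ 17695 × 11.592/100 ≈ 2051.
Year 2005: gap = -2.8 × (9.38 - 5.31) = -11.396%, loss ≈ 17695 × 11.396/100 ≈ 2017.
Total lost output = 2116 + 931 + 827 + 2051 + 2017 = 7942 billion.

$7,942 billion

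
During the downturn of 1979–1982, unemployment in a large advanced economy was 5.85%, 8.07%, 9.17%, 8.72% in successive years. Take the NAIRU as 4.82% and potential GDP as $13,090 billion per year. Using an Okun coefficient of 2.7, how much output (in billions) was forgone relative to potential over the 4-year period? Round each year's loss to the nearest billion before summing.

Year 1979: gap = -2.7 × (5.85 - 4.82) = -2.781%, loss ≈ 13090 × 2.781/100 ≈ 364.
Year 1980: gap = -2.7 × (8.07 - 4.82) = -8.775%, loss ≈ 13090 × 8.775/100 ≈ 1149.
Year 1981: gap = -2.7 × (9.17 - 4.82) = -11.745%, loss ≈ 13090 × 11.745/100 ≈ 1537.
Year 1982: gap = -2.7 × (8.72 - 4.82) = -10.53%, loss ≈ 13090 × 10.53/100 ≈ 1378.
Total lost output = 364 + 1149 + 1537 + 1378 = 4428 billion.

$4,428 billion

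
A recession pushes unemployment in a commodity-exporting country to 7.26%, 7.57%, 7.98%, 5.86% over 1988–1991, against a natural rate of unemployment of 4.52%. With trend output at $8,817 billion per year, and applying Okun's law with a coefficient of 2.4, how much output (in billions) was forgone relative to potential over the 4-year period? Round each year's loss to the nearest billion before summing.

$2,241 billion

Year 1988: gap = -2.4 × (7.26 - 4.52) = -6.576%, loss ≈ 8817 × 6.576/100 ≈ 580.
Year 1989: gap = -2.4 × (7.57 - 4.52) = -7.32%, loss ≈ 8817 × 7.32/100 ≈ 645.
Year 1990: gap = -2.4 × (7.98 - 4.52) = -8.304%, loss ≈ 8817 × 8.304/100 ≈ 732.
Year 1991: gap = -2.4 × (5.86 - 4.52) = -3.216%, loss ≈ 8817 × 3.216/100 ≈ 284.
Total lost output = 580 + 645 + 732 + 284 = 2241 billion.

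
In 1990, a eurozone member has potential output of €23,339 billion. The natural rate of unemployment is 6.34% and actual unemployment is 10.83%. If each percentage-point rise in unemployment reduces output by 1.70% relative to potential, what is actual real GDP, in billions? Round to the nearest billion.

Unemployment gap = 10.83 - 6.34 = 4.49 points, so the output gap is -1.7 × 4.49 = -7.633%.
Actual GDP = 23339 × (1 - 7.633/100) = 23339 × 0.92367 ≈ 21558 billion.

€21,558 billion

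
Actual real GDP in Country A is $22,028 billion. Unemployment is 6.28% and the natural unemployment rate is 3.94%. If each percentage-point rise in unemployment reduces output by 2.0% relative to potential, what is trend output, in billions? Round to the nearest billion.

$23,110 billion

Unemployment gap = 6.28 - 3.94 = 2.34 points, so output gap = -2 × 2.34 = -4.68%.
Since Y = Y* × (1 + gap/100), Y* = 22028/0.9532 ≈ 23110 billion.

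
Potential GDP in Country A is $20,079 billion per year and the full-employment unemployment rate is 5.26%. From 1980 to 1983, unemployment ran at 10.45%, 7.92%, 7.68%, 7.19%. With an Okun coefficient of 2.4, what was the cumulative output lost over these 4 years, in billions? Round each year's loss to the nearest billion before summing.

$5,879 billion

Year 1980: gap = -2.4 × (10.45 - 5.26) = -12.456%, loss ≈ 20079 × 12.456/100 ≈ 2501.
Year 1981: gap = -2.4 × (7.92 - 5.26) = -6.384%, loss ≈ 20079 × 6.384/100 ≈ 1282.
Year 1982: gap = -2.4 × (7.68 - 5.26) = -5.808%, loss ≈ 20079 × 5.808/100 ≈ 1166.
Year 1983: gap = -2.4 × (7.19 - 5.26) = -4.632%, loss ≈ 20079 × 4.632/100 ≈ 930.
Total lost output = 2501 + 1282 + 1166 + 930 = 5879 billion.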